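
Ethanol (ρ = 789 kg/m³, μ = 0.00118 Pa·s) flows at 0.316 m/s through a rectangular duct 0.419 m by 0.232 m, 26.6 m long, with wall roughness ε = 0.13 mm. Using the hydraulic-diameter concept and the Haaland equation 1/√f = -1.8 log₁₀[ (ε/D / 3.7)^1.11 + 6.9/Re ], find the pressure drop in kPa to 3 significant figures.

ΔP ≈ 0.0744 kPa

Hydraulic diameter D_h = 4A/P = 4·(0.419·0.232)/(2·(0.419+0.232)) = 0.3888/1.302 = 0.2986 m.
Re = ρVD_h/μ = 789·0.316·0.2986/0.00118 = 6.31e+04.
ε/D_h = 0.00013/0.2986 = 0.000435; Haaland gives 1/√f = -1.8 log₁₀[4.35e-05+0.000109] = 6.868, so f = 0.0212.
ΔP = f(L/D_h)(ρV²/2) = 0.0212·26.6/0.2986·39.39 = 74.38 Pa.
ΔP = 0.0744 kPa.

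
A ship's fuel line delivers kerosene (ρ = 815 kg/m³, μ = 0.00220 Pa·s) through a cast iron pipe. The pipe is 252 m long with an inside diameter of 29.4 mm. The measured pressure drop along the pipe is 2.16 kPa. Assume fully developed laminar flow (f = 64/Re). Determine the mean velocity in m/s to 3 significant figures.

V ≈ 0.105 m/s

For laminar flow, f = 64/Re with Re = ρVD/μ, so Darcy-Weisbach reduces to ΔP = 32μLV/D². Solving for V: V = ΔP·D²/(32μL) = 2160·(0.0294)²/(32·0.0022·252) = 0.1052 m/s.
Check: Re = ρVD/μ = 815·0.1052·0.0294/0.0022 = 1146 < 2300, so the laminar assumption holds.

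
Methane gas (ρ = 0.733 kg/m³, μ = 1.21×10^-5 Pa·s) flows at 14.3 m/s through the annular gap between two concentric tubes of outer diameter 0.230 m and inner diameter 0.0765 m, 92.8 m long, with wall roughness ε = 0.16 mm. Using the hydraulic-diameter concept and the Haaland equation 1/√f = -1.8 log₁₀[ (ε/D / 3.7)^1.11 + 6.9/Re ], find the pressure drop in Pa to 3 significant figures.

Hydraulic diameter D_h = 4A/P = D_o - D_i = 0.23 - 0.0765 = 0.1535 m.
Re = ρVD_h/μ = 0.733·14.3·0.1535/1.21e-05 = 1.33e+05.
ε/D_h = 0.00016/0.1535 = 0.00104; Haaland gives 1/√f = -1.8 log₁₀[0.000115+5.19e-05] = 6.801, so f = 0.02162.
ΔP = f(L/D_h)(ρV²/2) = 0.02162·92.8/0.1535·74.95 = 979.5 Pa.

ΔP ≈ 979 Pa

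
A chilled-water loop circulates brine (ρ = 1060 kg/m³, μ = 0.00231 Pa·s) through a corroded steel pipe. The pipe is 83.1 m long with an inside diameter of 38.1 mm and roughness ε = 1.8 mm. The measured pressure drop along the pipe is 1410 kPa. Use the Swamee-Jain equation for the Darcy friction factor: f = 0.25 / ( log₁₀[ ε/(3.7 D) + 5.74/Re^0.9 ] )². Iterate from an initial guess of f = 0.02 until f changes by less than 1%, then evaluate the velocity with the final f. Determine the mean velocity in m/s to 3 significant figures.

Rearranging Darcy-Weisbach: V = √(2·ΔP·D/(f·L·ρ)). With ε/D = 0.0018/0.0381 = 0.0472, iterate starting from f = 0.02:
  f = 0.02 → V = √(2·1.41e+06·0.0381/(0.02·83.1·1060)) = 7.809 m/s; Re = ρVD/μ = 1.365e+05; f → 0.07005
  f = 0.07005 → V = 4.173 m/s; Re = 7.296e+04; f → 0.0703
Converged (Δf/f < 1%). With the final f = 0.0703: V = √(2·1.41e+06·0.0381/(0.0703·83.1·1060)) = 4.165 m/s.

V ≈ 4.17 m/s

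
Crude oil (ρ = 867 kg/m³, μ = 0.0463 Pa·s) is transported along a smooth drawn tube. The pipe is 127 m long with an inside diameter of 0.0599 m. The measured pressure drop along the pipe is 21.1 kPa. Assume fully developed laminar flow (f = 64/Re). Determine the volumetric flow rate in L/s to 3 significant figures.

Q ≈ 1.13 L/s

For laminar flow, f = 64/Re with Re = ρVD/μ, so Darcy-Weisbach reduces to ΔP = 32μLV/D². Solving for V: V = ΔP·D²/(32μL) = 2.11e+04·(0.0599)²/(32·0.0463·127) = 0.4023 m/s.
Check: Re = ρVD/μ = 867·0.4023·0.0599/0.0463 = 451.3 < 2300, so the laminar assumption holds.
Q = V·A = 0.4023·(π/4·0.0599²) = 0.001134 m³/s = 1.13 L/s.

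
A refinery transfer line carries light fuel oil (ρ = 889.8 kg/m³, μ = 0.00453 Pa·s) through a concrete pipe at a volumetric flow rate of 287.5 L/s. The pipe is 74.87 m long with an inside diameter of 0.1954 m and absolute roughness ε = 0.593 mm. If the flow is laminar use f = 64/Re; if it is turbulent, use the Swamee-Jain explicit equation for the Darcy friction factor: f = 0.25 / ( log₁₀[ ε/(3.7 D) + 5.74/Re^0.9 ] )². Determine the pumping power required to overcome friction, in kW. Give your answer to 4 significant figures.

P ≈ 120.5 kW

Q = 287.5 L/s = 287.5/1000 = 0.2875 m³/s.
Cross-sectional area A = πD²/4 = π(0.1954)²/4 = 0.02999 m²; mean velocity V = Q/A = 0.2875/0.02999 = 9.587 m/s.
Reynolds number Re = ρVD/μ = 889.8 · 9.587 · 0.1954 / 0.00453 = 3.68e+05.
Re > 4000 → turbulent. Relative roughness ε/D = 0.000593/0.1954 = 0.00303. Swamee-Jain: f = 0.25/(log₁₀[0.00303/3.7 + 5.74/3.68e+05^0.9])² = 0.25/(log₁₀[0.00082 + 5.62e-05])² = 0.25/(-3.057)² = 0.02675.
Darcy-Weisbach: ΔP = f(L/D)(ρV²/2) = 0.02675·(74.87/0.1954)·(889.8·9.587²/2) = 0.02675·383.2·4.089e+04 = 4.191e+05 Pa.
Pumping power P = QΔP = 0.2875·4.191e+05 = 120490 W = 120.5 kW.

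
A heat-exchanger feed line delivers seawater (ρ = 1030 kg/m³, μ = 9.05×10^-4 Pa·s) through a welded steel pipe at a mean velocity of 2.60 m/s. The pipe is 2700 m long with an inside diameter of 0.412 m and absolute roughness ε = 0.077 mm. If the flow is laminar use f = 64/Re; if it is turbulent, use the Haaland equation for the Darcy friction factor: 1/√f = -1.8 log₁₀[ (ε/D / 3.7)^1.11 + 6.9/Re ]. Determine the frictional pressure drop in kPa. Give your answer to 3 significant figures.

Reynolds number Re = ρVD/μ = 1030 · 2.6 · 0.412 / 0.000905 = 1.219e+06.
Re > 4000 → turbulent. Relative roughness ε/D = 7.7e-05/0.412 = 0.000187. Haaland: 1/√f = -1.8 log₁₀[(0.000187/3.7)^1.11 + 6.9/1.219e+06] = -1.8 log₁₀[1.7e-05 + 5.66e-06] = 8.36, so f = 0.01431.
Darcy-Weisbach: ΔP = f(L/D)(ρV²/2) = 0.01431·(2700/0.412)·(1030·2.6²/2) = 0.01431·6553·3481 = 3.264e+05 Pa.
ΔP = 3.264e+05 Pa = 326 kPa.

ΔP ≈ 326 kPa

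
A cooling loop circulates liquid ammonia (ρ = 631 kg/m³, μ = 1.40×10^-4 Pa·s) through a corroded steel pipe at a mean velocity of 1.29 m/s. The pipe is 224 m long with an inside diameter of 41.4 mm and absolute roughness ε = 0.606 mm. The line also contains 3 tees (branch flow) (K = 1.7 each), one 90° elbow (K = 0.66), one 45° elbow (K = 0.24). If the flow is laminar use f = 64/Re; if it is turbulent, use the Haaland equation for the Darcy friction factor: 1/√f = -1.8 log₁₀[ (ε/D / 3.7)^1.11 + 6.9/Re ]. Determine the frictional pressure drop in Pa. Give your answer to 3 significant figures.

Reynolds number Re = ρVD/μ = 631 · 1.29 · 0.0414 / 0.00014 = 2.407e+05.
Re > 4000 → turbulent. Relative roughness ε/D = 0.000606/0.0414 = 0.0146. Haaland: 1/√f = -1.8 log₁₀[(0.0146/3.7)^1.11 + 6.9/2.407e+05] = -1.8 log₁₀[0.00215 + 2.87e-05] = 4.79, so f = 0.04358.
Total minor-loss coefficient ΣK = 3·1.7 + 1·0.66 + 1·0.24 = 6.
ΔP = [f·L/D + ΣK]·(ρV²/2) = [0.04358·224/0.0414 + 6]·(631·1.29²/2) = [235.8 + 6]·525 = 1.269e+05 Pa.

ΔP ≈ 127000 Pa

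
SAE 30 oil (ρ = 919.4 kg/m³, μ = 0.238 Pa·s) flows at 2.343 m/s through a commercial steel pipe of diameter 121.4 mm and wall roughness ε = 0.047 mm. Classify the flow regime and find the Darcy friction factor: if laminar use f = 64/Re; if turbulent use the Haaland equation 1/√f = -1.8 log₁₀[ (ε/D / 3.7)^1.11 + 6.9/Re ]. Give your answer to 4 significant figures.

f ≈ 0.05825

Re = ρVD/μ = 919.4·2.343·0.1214/0.238 = 1099.
Re < 2300 → laminar, so f = 64/Re = 0.05825 (roughness is irrelevant in laminar flow).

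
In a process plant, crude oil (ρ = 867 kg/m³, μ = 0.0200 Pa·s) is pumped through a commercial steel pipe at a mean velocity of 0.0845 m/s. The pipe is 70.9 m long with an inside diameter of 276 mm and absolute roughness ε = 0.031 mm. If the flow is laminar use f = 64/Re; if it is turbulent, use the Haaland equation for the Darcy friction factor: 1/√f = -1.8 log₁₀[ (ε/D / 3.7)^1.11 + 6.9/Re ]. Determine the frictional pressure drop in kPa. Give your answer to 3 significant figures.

ΔP ≈ 0.0503 kPa

Reynolds number Re = ρVD/μ = 867 · 0.0845 · 0.276 / 0.02 = 1011.
Re < 2300 → laminar flow, so f = 64/Re = 64/1011 = 0.0633 (the turbulent correlation is not needed).
Darcy-Weisbach: ΔP = f(L/D)(ρV²/2) = 0.0633·(70.9/0.276)·(867·0.0845²/2) = 0.0633·256.9·3.095 = 50.33 Pa.
ΔP = 50.33 Pa = 0.0503 kPa.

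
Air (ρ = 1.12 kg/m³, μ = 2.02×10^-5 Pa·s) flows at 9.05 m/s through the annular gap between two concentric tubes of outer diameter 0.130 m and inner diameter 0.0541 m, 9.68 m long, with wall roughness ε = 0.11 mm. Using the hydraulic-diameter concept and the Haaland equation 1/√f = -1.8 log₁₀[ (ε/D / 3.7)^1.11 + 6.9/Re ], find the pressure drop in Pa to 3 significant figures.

ΔP ≈ 151 Pa

Hydraulic diameter D_h = 4A/P = D_o - D_i = 0.13 - 0.0541 = 0.0759 m.
Re = ρVD_h/μ = 1.12·9.05·0.0759/2.02e-05 = 3.809e+04.
ε/D_h = 0.00011/0.0759 = 0.00145; Haaland gives 1/√f = -1.8 log₁₀[0.000165+0.000181] = 6.229, so f = 0.02578.
ΔP = f(L/D_h)(ρV²/2) = 0.02578·9.68/0.0759·45.87 = 150.8 Pa.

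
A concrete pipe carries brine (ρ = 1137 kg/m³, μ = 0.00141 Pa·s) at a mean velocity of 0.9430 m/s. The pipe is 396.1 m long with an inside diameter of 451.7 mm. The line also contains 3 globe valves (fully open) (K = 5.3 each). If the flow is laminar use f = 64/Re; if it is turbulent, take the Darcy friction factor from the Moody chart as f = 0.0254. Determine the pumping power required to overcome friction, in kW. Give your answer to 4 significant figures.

Reynolds number Re = ρVD/μ = 1137 · 0.943 · 0.4517 / 0.00141 = 3.435e+05.
Re > 4000 → turbulent; use the Moody-chart value f = 0.0254.
Total minor-loss coefficient ΣK = 3·5.3 = 15.9.
ΔP = [f·L/D + ΣK]·(ρV²/2) = [0.0254·396.1/0.4517 + 15.9]·(1137·0.943²/2) = [22.27 + 15.9]·505.5 = 1.93e+04 Pa.
Q = V·A = 0.943·0.1602 = 0.1511 m³/s.
Pumping power P = QΔP = 0.1511·1.93e+04 = 2916.2 W = 2.916 kW.

P ≈ 2.916 kW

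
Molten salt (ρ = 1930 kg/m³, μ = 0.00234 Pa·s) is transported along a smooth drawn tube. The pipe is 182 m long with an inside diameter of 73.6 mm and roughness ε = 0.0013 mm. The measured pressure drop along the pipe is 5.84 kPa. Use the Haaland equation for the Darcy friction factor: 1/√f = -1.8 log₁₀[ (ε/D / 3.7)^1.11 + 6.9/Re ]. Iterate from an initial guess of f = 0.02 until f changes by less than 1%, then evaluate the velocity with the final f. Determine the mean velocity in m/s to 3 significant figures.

V ≈ 0.305 m/s

Rearranging Darcy-Weisbach: V = √(2·ΔP·D/(f·L·ρ)). With ε/D = 1.3e-06/0.0736 = 1.77e-05, iterate starting from f = 0.02:
  f = 0.02 → V = √(2·5840·0.0736/(0.02·182·1930)) = 0.3498 m/s; Re = ρVD/μ = 2.123e+04; f → 0.02539
  f = 0.02539 → V = 0.3105 m/s; Re = 1.885e+04; f → 0.02616
  f = 0.02616 → V = 0.3059 m/s; Re = 1.857e+04; f → 0.02626
Converged (Δf/f < 1%). With the final f = 0.02626: V = √(2·5840·0.0736/(0.02626·182·1930)) = 0.3053 m/s.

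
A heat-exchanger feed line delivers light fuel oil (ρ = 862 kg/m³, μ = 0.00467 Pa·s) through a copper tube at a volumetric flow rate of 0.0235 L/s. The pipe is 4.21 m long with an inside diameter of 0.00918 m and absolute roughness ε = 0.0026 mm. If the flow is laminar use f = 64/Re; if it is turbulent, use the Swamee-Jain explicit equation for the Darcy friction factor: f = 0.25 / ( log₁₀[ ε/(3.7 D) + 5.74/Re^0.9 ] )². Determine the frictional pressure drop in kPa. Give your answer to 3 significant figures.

Q = 0.0235 L/s = 0.0235/1000 = 2.35e-05 m³/s.
Cross-sectional area A = πD²/4 = π(0.00918)²/4 = 6.619e-05 m²; mean velocity V = Q/A = 2.35e-05/6.619e-05 = 0.3551 m/s.
Reynolds number Re = ρVD/μ = 862 · 0.3551 · 0.00918 / 0.00467 = 601.6.
Re < 2300 → laminar flow, so f = 64/Re = 64/601.6 = 0.1064 (the turbulent correlation is not needed).
Darcy-Weisbach: ΔP = f(L/D)(ρV²/2) = 0.1064·(4.21/0.00918)·(862·0.3551²/2) = 0.1064·458.6·54.33 = 2651 Pa.
ΔP = 2651 Pa = 2.65 kPa.

ΔP ≈ 2.65 kPa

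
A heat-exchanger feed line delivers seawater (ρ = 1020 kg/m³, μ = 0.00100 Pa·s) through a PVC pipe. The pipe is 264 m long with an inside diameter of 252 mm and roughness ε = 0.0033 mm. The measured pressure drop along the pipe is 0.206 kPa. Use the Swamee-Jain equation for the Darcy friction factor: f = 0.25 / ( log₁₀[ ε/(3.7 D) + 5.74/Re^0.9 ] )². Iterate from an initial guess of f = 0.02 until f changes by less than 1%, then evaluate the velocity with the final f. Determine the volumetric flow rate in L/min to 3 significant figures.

Q ≈ 389 L/min

Rearranging Darcy-Weisbach: V = √(2·ΔP·D/(f·L·ρ)). With ε/D = 3.3e-06/0.252 = 1.31e-05, iterate starting from f = 0.02:
  f = 0.02 → V = √(2·206·0.252/(0.02·264·1020)) = 0.1388 m/s; Re = ρVD/μ = 3.569e+04; f → 0.02248
  f = 0.02248 → V = 0.131 m/s; Re = 3.366e+04; f → 0.02279
  f = 0.02279 → V = 0.1301 m/s; Re = 3.344e+04; f → 0.02282
Converged (Δf/f < 1%). With the final f = 0.02282: V = √(2·206·0.252/(0.02282·264·1020)) = 0.13 m/s.
Q = V·A = 0.13·(π/4·0.252²) = 0.006483 m³/s = 389 L/min.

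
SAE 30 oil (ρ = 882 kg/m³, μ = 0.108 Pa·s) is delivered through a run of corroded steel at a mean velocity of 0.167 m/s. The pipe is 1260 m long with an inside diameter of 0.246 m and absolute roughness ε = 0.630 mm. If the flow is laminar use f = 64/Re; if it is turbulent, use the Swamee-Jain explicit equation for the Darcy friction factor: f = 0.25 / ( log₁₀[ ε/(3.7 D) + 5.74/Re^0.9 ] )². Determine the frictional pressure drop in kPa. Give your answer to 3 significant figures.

ΔP ≈ 12.0 kPa

Reynolds number Re = ρVD/μ = 882 · 0.167 · 0.246 / 0.108 = 335.5.
Re < 2300 → laminar flow, so f = 64/Re = 64/335.5 = 0.1908 (the turbulent correlation is not needed).
Darcy-Weisbach: ΔP = f(L/D)(ρV²/2) = 0.1908·(1260/0.246)·(882·0.167²/2) = 0.1908·5122·12.3 = 1.202e+04 Pa.
ΔP = 1.202e+04 Pa = 12.0 kPa.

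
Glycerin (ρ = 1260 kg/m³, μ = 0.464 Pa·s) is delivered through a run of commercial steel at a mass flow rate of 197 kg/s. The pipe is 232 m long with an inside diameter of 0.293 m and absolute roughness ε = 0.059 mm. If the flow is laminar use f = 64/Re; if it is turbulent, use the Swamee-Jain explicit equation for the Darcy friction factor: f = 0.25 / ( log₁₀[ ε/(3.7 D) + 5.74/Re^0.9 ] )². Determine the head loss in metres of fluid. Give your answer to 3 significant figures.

h_f ≈ 7.53 m

A = πD²/4 = π(0.293)²/4 = 0.06743 m²; mean velocity V = ṁ/(ρA) = 197/(1260 · 0.06743) = 2.319 m/s.
Reynolds number Re = ρVD/μ = 1260 · 2.319 · 0.293 / 0.464 = 1845.
Re < 2300 → laminar flow, so f = 64/Re = 64/1845 = 0.03469 (the turbulent correlation is not needed).
Darcy-Weisbach: ΔP = f(L/D)(ρV²/2) = 0.03469·(232/0.293)·(1260·2.319²/2) = 0.03469·791.8·3388 = 9.304e+04 Pa.
Head loss h_f = ΔP/(ρg) = 9.304e+04/(1260·9.81) = 7.53 m.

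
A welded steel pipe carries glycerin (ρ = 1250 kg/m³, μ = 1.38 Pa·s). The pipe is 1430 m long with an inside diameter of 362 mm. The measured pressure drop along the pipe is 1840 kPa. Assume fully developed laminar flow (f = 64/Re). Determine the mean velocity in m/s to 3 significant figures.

For laminar flow, f = 64/Re with Re = ρVD/μ, so Darcy-Weisbach reduces to ΔP = 32μLV/D². Solving for V: V = ΔP·D²/(32μL) = 1.84e+06·(0.362)²/(32·1.38·1430) = 3.818 m/s.
Check: Re = ρVD/μ = 1250·3.818·0.362/1.38 = 1252 < 2300, so the laminar assumption holds.

V ≈ 3.82 m/s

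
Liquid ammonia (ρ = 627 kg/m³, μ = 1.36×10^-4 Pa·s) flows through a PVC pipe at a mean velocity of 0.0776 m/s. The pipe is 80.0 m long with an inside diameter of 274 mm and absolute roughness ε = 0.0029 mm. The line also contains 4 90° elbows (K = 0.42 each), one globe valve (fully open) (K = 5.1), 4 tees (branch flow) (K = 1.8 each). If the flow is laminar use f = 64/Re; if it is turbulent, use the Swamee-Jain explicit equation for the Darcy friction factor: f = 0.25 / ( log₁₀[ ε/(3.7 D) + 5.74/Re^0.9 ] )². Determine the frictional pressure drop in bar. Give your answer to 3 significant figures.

Reynolds number Re = ρVD/μ = 627 · 0.0776 · 0.274 / 0.000136 = 9.803e+04.
Re > 4000 → turbulent. Relative roughness ε/D = 2.9e-06/0.274 = 1.06e-05. Swamee-Jain: f = 0.25/(log₁₀[1.06e-05/3.7 + 5.74/9.803e+04^0.9])² = 0.25/(log₁₀[2.86e-06 + 0.000185])² = 0.25/(-3.727)² = 0.018.
Total minor-loss coefficient ΣK = 4·0.42 + 1·5.1 + 4·1.8 = 14.
ΔP = [f·L/D + ΣK]·(ρV²/2) = [0.018·80/0.274 + 14]·(627·0.0776²/2) = [5.256 + 14]·1.888 = 36.31 Pa.
ΔP = 36.31 Pa = 3.63×10^-4 bar.

ΔP ≈ 3.63×10^-4 bar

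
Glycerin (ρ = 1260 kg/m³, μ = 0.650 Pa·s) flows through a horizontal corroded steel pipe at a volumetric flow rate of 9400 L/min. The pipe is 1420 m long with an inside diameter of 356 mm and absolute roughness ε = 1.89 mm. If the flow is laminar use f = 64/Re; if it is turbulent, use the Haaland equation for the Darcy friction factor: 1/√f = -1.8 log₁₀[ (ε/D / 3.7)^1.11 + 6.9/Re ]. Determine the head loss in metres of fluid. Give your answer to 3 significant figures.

Q = 9400 L/min = 9400/60000 = 0.1567 m³/s.
Cross-sectional area A = πD²/4 = π(0.356)²/4 = 0.09954 m²; mean velocity V = Q/A = 0.1567/0.09954 = 1.574 m/s.
Reynolds number Re = ρVD/μ = 1260 · 1.574 · 0.356 / 0.65 = 1086.
Re < 2300 → laminar flow, so f = 64/Re = 64/1086 = 0.05892 (the turbulent correlation is not needed).
Darcy-Weisbach: ΔP = f(L/D)(ρV²/2) = 0.05892·(1420/0.356)·(1260·1.574²/2) = 0.05892·3989·1561 = 3.668e+05 Pa.
Head loss h_f = ΔP/(ρg) = 3.668e+05/(1260·9.81) = 29.7 m.

h_f ≈ 29.7 m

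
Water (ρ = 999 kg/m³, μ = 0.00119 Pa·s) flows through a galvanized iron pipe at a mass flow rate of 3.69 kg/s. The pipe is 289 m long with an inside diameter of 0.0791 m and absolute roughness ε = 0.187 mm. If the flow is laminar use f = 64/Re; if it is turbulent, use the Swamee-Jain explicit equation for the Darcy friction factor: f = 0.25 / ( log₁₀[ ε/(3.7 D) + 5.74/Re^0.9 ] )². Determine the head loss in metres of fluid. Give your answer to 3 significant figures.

h_f ≈ 2.90 m

A = πD²/4 = π(0.0791)²/4 = 0.004914 m²; mean velocity V = ṁ/(ρA) = 3.69/(999 · 0.004914) = 0.7517 m/s.
Reynolds number Re = ρVD/μ = 999 · 0.7517 · 0.0791 / 0.00119 = 4.991e+04.
Re > 4000 → turbulent. Relative roughness ε/D = 0.000187/0.0791 = 0.00236. Swamee-Jain: f = 0.25/(log₁₀[0.00236/3.7 + 5.74/4.991e+04^0.9])² = 0.25/(log₁₀[0.000639 + 0.000339])² = 0.25/(-3.01)² = 0.0276.
Darcy-Weisbach: ΔP = f(L/D)(ρV²/2) = 0.0276·(289/0.0791)·(999·0.7517²/2) = 0.0276·3654·282.2 = 2.846e+04 Pa.
Head loss h_f = ΔP/(ρg) = 2.846e+04/(999·9.81) = 2.90 m.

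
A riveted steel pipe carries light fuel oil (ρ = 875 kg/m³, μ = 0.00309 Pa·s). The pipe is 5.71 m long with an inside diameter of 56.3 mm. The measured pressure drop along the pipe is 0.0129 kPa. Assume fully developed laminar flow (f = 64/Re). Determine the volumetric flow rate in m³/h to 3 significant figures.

For laminar flow, f = 64/Re with Re = ρVD/μ, so Darcy-Weisbach reduces to ΔP = 32μLV/D². Solving for V: V = ΔP·D²/(32μL) = 12.9·(0.0563)²/(32·0.00309·5.71) = 0.07242 m/s.
Check: Re = ρVD/μ = 875·0.07242·0.0563/0.00309 = 1155 < 2300, so the laminar assumption holds.
Q = V·A = 0.07242·(π/4·0.0563²) = 0.0001803 m³/s = 0.649 m³/h.

Q ≈ 0.649 m³/h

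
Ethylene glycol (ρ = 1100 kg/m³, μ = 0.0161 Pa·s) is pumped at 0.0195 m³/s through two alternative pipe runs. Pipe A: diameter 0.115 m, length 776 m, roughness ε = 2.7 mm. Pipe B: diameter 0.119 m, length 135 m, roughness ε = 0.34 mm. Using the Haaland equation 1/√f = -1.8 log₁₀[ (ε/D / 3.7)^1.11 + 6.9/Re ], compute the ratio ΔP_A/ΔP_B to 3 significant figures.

ΔP_A/ΔP_B ≈ 11.3

Pipe A: V = Q/A = 0.0195/0.01039 = 1.877 m/s; Re = 1.475e+04; ε/D = 0.0235; Haaland → f = 0.05418; ΔP_A = f(L/D)(ρV²/2) = 7.087e+05 Pa.
Pipe B: V = Q/A = 0.0195/0.01112 = 1.753 m/s; Re = 1.425e+04; ε/D = 0.00286; Haaland → f = 0.03257; ΔP_B = f(L/D)(ρV²/2) = 6.247e+04 Pa.
ΔP_A/ΔP_B = 7.087e+05/6.247e+04 = 11.3.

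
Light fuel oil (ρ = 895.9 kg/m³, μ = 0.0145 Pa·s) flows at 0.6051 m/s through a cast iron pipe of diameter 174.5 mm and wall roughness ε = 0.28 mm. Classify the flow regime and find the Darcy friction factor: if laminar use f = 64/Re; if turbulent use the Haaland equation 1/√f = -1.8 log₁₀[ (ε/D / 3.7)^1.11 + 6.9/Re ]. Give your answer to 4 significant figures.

Re = ρVD/μ = 895.9·0.6051·0.1745/0.0145 = 6524.
Re > 4000 → turbulent. ε/D = 0.00028/0.1745 = 0.0016; Haaland: 1/√f = -1.8 log₁₀[0.000185 + 0.00106] = 5.23, so f = 0.03656.

f ≈ 0.03656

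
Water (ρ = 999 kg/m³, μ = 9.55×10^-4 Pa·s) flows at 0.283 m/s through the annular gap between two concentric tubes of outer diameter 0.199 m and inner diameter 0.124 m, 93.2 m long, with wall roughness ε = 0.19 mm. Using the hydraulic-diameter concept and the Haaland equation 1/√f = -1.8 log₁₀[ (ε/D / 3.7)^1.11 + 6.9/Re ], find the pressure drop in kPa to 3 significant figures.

ΔP ≈ 1.49 kPa

Hydraulic diameter D_h = 4A/P = D_o - D_i = 0.199 - 0.124 = 0.075 m.
Re = ρVD_h/μ = 999·0.283·0.075/0.000955 = 2.22e+04.
ε/D_h = 0.00019/0.075 = 0.00253; Haaland gives 1/√f = -1.8 log₁₀[0.000307+0.000311] = 5.776, so f = 0.02997.
ΔP = f(L/D_h)(ρV²/2) = 0.02997·93.2/0.075·40 = 1490 Pa.
ΔP = 1.49 kPa.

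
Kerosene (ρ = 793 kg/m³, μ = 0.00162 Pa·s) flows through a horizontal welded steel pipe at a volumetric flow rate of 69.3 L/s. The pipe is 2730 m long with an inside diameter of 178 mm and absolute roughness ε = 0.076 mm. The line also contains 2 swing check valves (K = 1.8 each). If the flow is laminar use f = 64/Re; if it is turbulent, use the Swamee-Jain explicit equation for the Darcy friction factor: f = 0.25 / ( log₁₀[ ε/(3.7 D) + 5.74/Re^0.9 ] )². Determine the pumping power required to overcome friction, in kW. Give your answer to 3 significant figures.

P ≈ 60.3 kW

Q = 69.3 L/s = 69.3/1000 = 0.0693 m³/s.
Cross-sectional area A = πD²/4 = π(0.178)²/4 = 0.02488 m²; mean velocity V = Q/A = 0.0693/0.02488 = 2.785 m/s.
Reynolds number Re = ρVD/μ = 793 · 2.785 · 0.178 / 0.00162 = 2.427e+05.
Re > 4000 → turbulent. Relative roughness ε/D = 7.6e-05/0.178 = 0.000427. Swamee-Jain: f = 0.25/(log₁₀[0.000427/3.7 + 5.74/2.427e+05^0.9])² = 0.25/(log₁₀[0.000115 + 8.17e-05])² = 0.25/(-3.705)² = 0.01821.
Total minor-loss coefficient ΣK = 2·1.8 = 3.6.
ΔP = [f·L/D + ΣK]·(ρV²/2) = [0.01821·2730/0.178 + 3.6]·(793·2.785²/2) = [279.3 + 3.6]·3075 = 8.699e+05 Pa.
Pumping power P = QΔP = 0.0693·8.699e+05 = 60280 W = 60.3 kW.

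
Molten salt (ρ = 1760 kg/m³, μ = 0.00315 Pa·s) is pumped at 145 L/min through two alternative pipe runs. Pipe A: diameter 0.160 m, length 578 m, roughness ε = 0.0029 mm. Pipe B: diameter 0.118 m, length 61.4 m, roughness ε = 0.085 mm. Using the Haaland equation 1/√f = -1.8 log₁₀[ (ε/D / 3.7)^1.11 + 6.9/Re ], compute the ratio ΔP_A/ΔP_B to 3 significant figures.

ΔP_A/ΔP_B ≈ 2.14

Pipe A: V = Q/A = 0.002417/0.02011 = 0.1202 m/s; Re = 1.075e+04; ε/D = 1.81e-05; Haaland → f = 0.0303; ΔP_A = f(L/D)(ρV²/2) = 1392 Pa.
Pipe B: V = Q/A = 0.002417/0.01094 = 0.221 m/s; Re = 1.457e+04; ε/D = 0.00072; Haaland → f = 0.02904; ΔP_B = f(L/D)(ρV²/2) = 649.4 Pa.
ΔP_A/ΔP_B = 1392/649.4 = 2.14.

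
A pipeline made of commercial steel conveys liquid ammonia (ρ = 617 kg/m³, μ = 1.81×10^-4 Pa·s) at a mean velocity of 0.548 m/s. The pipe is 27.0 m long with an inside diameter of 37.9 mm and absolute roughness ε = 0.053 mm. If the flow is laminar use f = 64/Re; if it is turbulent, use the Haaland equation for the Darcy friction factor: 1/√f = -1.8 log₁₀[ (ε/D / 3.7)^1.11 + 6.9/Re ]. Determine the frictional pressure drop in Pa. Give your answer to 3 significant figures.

ΔP ≈ 1580 Pa

Reynolds number Re = ρVD/μ = 617 · 0.548 · 0.0379 / 0.000181 = 7.08e+04.
Re > 4000 → turbulent. Relative roughness ε/D = 5.3e-05/0.0379 = 0.0014. Haaland: 1/√f = -1.8 log₁₀[(0.0014/3.7)^1.11 + 6.9/7.08e+04] = -1.8 log₁₀[0.000159 + 9.75e-05] = 6.464, so f = 0.02393.
Darcy-Weisbach: ΔP = f(L/D)(ρV²/2) = 0.02393·(27/0.0379)·(617·0.548²/2) = 0.02393·712.4·92.64 = 1579 Pa.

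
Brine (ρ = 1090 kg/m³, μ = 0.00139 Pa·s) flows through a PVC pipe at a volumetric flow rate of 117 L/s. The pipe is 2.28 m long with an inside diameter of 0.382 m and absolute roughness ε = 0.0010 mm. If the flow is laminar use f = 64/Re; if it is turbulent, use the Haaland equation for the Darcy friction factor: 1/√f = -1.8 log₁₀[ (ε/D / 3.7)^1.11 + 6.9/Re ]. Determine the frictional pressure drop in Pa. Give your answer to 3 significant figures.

ΔP ≈ 48.5 Pa

Q = 117 L/s = 117/1000 = 0.117 m³/s.
Cross-sectional area A = πD²/4 = π(0.382)²/4 = 0.1146 m²; mean velocity V = Q/A = 0.117/0.1146 = 1.021 m/s.
Reynolds number Re = ρVD/μ = 1090 · 1.021 · 0.382 / 0.00139 = 3.058e+05.
Re > 4000 → turbulent. Relative roughness ε/D = 1e-06/0.382 = 2.62e-06. Haaland: 1/√f = -1.8 log₁₀[(2.62e-06/3.7)^1.11 + 6.9/3.058e+05] = -1.8 log₁₀[1.49e-07 + 2.26e-05] = 8.359, so f = 0.01431.
Darcy-Weisbach: ΔP = f(L/D)(ρV²/2) = 0.01431·(2.28/0.382)·(1090·1.021²/2) = 0.01431·5.969·568 = 48.52 Pa.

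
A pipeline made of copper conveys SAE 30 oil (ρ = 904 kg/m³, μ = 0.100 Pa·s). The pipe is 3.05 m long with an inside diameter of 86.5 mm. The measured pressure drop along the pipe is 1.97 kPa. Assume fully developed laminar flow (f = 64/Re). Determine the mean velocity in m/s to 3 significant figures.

V ≈ 1.51 m/s

For laminar flow, f = 64/Re with Re = ρVD/μ, so Darcy-Weisbach reduces to ΔP = 32μLV/D². Solving for V: V = ΔP·D²/(32μL) = 1970·(0.0865)²/(32·0.1·3.05) = 1.51 m/s.
Check: Re = ρVD/μ = 904·1.51·0.0865/0.1 = 1181 < 2300, so the laminar assumption holds.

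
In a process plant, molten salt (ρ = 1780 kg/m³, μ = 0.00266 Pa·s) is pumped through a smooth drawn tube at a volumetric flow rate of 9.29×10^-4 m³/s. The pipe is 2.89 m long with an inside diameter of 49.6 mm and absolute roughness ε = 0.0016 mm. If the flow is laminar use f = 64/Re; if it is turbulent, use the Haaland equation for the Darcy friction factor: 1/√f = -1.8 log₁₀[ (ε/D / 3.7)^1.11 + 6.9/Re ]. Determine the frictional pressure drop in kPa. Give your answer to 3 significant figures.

Cross-sectional area A = πD²/4 = π(0.0496)²/4 = 0.001932 m²; mean velocity V = Q/A = 0.000929/0.001932 = 0.4808 m/s.
Reynolds number Re = ρVD/μ = 1780 · 0.4808 · 0.0496 / 0.00266 = 1.596e+04.
Re > 4000 → turbulent. Relative roughness ε/D = 1.6e-06/0.0496 = 3.23e-05. Haaland: 1/√f = -1.8 log₁₀[(3.23e-05/3.7)^1.11 + 6.9/1.596e+04] = -1.8 log₁₀[2.42e-06 + 0.000432] = 6.051, so f = 0.02731.
Darcy-Weisbach: ΔP = f(L/D)(ρV²/2) = 0.02731·(2.89/0.0496)·(1780·0.4808²/2) = 0.02731·58.27·205.7 = 327.4 Pa.
ΔP = 327.4 Pa = 0.327 kPa.

ΔP ≈ 0.327 kPa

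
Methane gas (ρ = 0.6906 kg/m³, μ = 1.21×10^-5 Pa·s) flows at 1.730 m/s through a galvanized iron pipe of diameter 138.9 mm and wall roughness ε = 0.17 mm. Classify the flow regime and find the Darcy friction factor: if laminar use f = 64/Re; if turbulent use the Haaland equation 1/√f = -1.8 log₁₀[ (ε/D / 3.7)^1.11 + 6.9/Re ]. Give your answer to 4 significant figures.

Re = ρVD/μ = 0.6906·1.73·0.1389/1.21e-05 = 1.371e+04.
Re > 4000 → turbulent. ε/D = 0.00017/0.1389 = 0.00122; Haaland: 1/√f = -1.8 log₁₀[0.000137 + 0.000503] = 5.749, so f = 0.03026.

f ≈ 0.03026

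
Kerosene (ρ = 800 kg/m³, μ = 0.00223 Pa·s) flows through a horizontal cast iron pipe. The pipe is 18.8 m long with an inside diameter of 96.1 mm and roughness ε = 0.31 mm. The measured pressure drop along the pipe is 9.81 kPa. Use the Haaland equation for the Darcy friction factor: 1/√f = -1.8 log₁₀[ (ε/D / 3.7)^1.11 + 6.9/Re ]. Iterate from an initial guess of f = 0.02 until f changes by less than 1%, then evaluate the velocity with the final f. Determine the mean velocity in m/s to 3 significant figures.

Rearranging Darcy-Weisbach: V = √(2·ΔP·D/(f·L·ρ)). With ε/D = 0.00031/0.0961 = 0.00323, iterate starting from f = 0.02:
  f = 0.02 → V = √(2·9810·0.0961/(0.02·18.8·800)) = 2.504 m/s; Re = ρVD/μ = 8.631e+04; f → 0.02805
  f = 0.02805 → V = 2.114 m/s; Re = 7.289e+04; f → 0.02827
Converged (Δf/f < 1%). With the final f = 0.02827: V = √(2·9810·0.0961/(0.02827·18.8·800)) = 2.106 m/s.

V ≈ 2.11 m/s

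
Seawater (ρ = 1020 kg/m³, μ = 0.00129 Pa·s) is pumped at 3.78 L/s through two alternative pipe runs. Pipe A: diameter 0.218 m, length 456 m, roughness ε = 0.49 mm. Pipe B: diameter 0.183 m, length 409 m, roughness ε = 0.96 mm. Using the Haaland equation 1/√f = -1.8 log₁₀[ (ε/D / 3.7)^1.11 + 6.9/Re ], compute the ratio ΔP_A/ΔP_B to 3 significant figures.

Pipe A: V = Q/A = 0.00378/0.03733 = 0.1013 m/s; Re = 1.746e+04; ε/D = 0.00225; Haaland → f = 0.03057; ΔP_A = f(L/D)(ρV²/2) = 334.4 Pa.
Pipe B: V = Q/A = 0.00378/0.0263 = 0.1437 m/s; Re = 2.08e+04; ε/D = 0.00525; Haaland → f = 0.0345; ΔP_B = f(L/D)(ρV²/2) = 812.2 Pa.
ΔP_A/ΔP_B = 334.4/812.2 = 0.412.

ΔP_A/ΔP_B ≈ 0.412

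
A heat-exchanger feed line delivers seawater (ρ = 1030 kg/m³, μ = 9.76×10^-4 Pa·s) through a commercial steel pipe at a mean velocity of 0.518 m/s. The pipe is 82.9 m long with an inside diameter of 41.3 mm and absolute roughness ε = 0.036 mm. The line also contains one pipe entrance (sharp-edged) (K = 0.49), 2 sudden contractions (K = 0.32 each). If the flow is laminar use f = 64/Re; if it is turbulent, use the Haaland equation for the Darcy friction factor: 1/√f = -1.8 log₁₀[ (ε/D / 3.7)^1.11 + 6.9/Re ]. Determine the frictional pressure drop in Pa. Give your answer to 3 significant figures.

Reynolds number Re = ρVD/μ = 1030 · 0.518 · 0.0413 / 0.000976 = 2.258e+04.
Re > 4000 → turbulent. Relative roughness ε/D = 3.6e-05/0.0413 = 0.000872. Haaland: 1/√f = -1.8 log₁₀[(0.000872/3.7)^1.11 + 6.9/2.258e+04] = -1.8 log₁₀[9.4e-05 + 0.000306] = 6.117, so f = 0.02672.
Total minor-loss coefficient ΣK = 1·0.49 + 2·0.32 = 1.13.
ΔP = [f·L/D + ΣK]·(ρV²/2) = [0.02672·82.9/0.0413 + 1.13]·(1030·0.518²/2) = [53.64 + 1.13]·138.2 = 7569 Pa.

ΔP ≈ 7570 Pa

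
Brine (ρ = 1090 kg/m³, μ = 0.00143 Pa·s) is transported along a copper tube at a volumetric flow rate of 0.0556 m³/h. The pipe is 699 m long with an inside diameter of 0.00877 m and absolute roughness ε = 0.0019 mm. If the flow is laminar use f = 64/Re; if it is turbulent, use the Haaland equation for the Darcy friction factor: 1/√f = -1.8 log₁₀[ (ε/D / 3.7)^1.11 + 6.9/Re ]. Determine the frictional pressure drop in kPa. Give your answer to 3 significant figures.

ΔP ≈ 106 kPa

Q = 0.0556 m³/h = 0.0556/3600 = 1.544e-05 m³/s.
Cross-sectional area A = πD²/4 = π(0.00877)²/4 = 6.041e-05 m²; mean velocity V = Q/A = 1.544e-05/6.041e-05 = 0.2557 m/s.
Reynolds number Re = ρVD/μ = 1090 · 0.2557 · 0.00877 / 0.00143 = 1709.
Re < 2300 → laminar flow, so f = 64/Re = 64/1709 = 0.03745 (the turbulent correlation is not needed).
Darcy-Weisbach: ΔP = f(L/D)(ρV²/2) = 0.03745·(699/0.00877)·(1090·0.2557²/2) = 0.03745·7.97e+04·35.63 = 1.063e+05 Pa.
ΔP = 1.063e+05 Pa = 106 kPa.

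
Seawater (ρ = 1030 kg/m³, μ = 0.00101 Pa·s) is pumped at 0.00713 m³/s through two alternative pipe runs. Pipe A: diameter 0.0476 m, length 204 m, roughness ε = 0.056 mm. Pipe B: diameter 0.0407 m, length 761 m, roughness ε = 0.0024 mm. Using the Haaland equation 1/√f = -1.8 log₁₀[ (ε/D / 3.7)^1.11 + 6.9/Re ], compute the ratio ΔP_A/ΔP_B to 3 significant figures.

Pipe A: V = Q/A = 0.00713/0.00178 = 4.007 m/s; Re = 1.945e+05; ε/D = 0.00118; Haaland → f = 0.02162; ΔP_A = f(L/D)(ρV²/2) = 7.66e+05 Pa.
Pipe B: V = Q/A = 0.00713/0.001301 = 5.48 m/s; Re = 2.275e+05; ε/D = 5.9e-05; Haaland → f = 0.01555; ΔP_B = f(L/D)(ρV²/2) = 4.497e+06 Pa.
ΔP_A/ΔP_B = 7.66e+05/4.497e+06 = 0.170.

ΔP_A/ΔP_B ≈ 0.170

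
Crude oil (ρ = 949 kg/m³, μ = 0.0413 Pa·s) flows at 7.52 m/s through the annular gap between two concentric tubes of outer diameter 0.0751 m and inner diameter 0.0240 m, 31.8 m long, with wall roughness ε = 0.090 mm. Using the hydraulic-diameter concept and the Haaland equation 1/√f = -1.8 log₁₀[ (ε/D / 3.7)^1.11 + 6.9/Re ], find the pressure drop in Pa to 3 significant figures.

Hydraulic diameter D_h = 4A/P = D_o - D_i = 0.0751 - 0.024 = 0.0511 m.
Re = ρVD_h/μ = 949·7.52·0.0511/0.0413 = 8830.
ε/D_h = 9e-05/0.0511 = 0.00176; Haaland gives 1/√f = -1.8 log₁₀[0.000205+0.000781] = 5.411, so f = 0.03416.
ΔP = f(L/D_h)(ρV²/2) = 0.03416·31.8/0.0511·2.683e+04 = 5.704e+05 Pa.

ΔP ≈ 570000 Pa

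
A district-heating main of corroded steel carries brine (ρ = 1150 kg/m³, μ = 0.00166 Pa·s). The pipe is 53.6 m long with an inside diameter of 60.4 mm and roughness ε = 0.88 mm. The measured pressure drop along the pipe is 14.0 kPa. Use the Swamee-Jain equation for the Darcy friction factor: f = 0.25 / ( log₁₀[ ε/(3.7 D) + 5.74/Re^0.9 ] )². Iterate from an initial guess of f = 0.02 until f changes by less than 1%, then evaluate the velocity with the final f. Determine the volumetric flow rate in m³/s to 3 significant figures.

Rearranging Darcy-Weisbach: V = √(2·ΔP·D/(f·L·ρ)). With ε/D = 0.00088/0.0604 = 0.0146, iterate starting from f = 0.02:
  f = 0.02 → V = √(2·1.4e+04·0.0604/(0.02·53.6·1150)) = 1.171 m/s; Re = ρVD/μ = 4.901e+04; f → 0.04457
  f = 0.04457 → V = 0.7846 m/s; Re = 3.283e+04; f → 0.04514
  f = 0.04514 → V = 0.7796 m/s; Re = 3.262e+04; f → 0.04515
Converged (Δf/f < 1%). With the final f = 0.04515: V = √(2·1.4e+04·0.0604/(0.04515·53.6·1150)) = 0.7795 m/s.
Q = V·A = 0.7795·(π/4·0.0604²) = 0.002234 m³/s = 0.00223 m³/s.

Q ≈ 0.00223 m³/s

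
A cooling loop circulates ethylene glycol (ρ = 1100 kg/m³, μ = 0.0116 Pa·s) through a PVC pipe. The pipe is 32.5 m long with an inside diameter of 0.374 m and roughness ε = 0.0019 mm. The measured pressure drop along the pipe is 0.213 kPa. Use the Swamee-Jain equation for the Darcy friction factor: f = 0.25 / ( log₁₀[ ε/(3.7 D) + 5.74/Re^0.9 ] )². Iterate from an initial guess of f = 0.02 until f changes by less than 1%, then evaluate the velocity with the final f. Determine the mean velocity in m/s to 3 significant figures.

V ≈ 0.397 m/s

Rearranging Darcy-Weisbach: V = √(2·ΔP·D/(f·L·ρ)). With ε/D = 1.9e-06/0.374 = 5.08e-06, iterate starting from f = 0.02:
  f = 0.02 → V = √(2·213·0.374/(0.02·32.5·1100)) = 0.472 m/s; Re = ρVD/μ = 1.674e+04; f → 0.02702
  f = 0.02702 → V = 0.4061 m/s; Re = 1.44e+04; f → 0.02809
  f = 0.02809 → V = 0.3983 m/s; Re = 1.413e+04; f → 0.02824
Converged (Δf/f < 1%). With the final f = 0.02824: V = √(2·213·0.374/(0.02824·32.5·1100)) = 0.3973 m/s.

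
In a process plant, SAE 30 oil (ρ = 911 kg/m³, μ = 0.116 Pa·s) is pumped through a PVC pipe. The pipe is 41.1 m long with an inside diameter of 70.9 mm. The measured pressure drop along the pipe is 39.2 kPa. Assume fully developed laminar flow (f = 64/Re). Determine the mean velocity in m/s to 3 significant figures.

V ≈ 1.29 m/s

For laminar flow, f = 64/Re with Re = ρVD/μ, so Darcy-Weisbach reduces to ΔP = 32μLV/D². Solving for V: V = ΔP·D²/(32μL) = 3.92e+04·(0.0709)²/(32·0.116·41.1) = 1.292 m/s.
Check: Re = ρVD/μ = 911·1.292·0.0709/0.116 = 719.2 < 2300, so the laminar assumption holds.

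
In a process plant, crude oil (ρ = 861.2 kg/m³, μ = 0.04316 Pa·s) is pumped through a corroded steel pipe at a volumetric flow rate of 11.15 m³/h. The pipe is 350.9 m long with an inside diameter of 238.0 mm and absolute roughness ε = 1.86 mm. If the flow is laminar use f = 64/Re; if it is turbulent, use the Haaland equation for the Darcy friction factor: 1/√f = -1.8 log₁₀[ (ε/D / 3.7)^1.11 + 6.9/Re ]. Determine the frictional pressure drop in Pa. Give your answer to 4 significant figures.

Q = 11.15 m³/h = 11.15/3600 = 0.003097 m³/s.
Cross-sectional area A = πD²/4 = π(0.238)²/4 = 0.04449 m²; mean velocity V = Q/A = 0.003097/0.04449 = 0.06962 m/s.
Reynolds number Re = ρVD/μ = 861.2 · 0.06962 · 0.238 / 0.0432 = 330.6.
Re < 2300 → laminar flow, so f = 64/Re = 64/330.6 = 0.1936 (the turbulent correlation is not needed).
Darcy-Weisbach: ΔP = f(L/D)(ρV²/2) = 0.1936·(350.9/0.238)·(861.2·0.06962²/2) = 0.1936·1474·2.087 = 595.6 Pa.

ΔP ≈ 595.6 Pa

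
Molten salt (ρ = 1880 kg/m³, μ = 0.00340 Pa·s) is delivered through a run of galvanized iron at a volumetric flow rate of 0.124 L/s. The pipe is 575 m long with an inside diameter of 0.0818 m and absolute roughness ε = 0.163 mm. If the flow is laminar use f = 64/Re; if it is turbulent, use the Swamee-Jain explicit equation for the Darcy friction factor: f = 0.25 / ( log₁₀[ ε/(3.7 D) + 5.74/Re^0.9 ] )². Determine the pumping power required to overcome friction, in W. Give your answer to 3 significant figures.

P ≈ 0.0274 W

Q = 0.124 L/s = 0.124/1000 = 0.000124 m³/s.
Cross-sectional area A = πD²/4 = π(0.0818)²/4 = 0.005255 m²; mean velocity V = Q/A = 0.000124/0.005255 = 0.0236 m/s.
Reynolds number Re = ρVD/μ = 1880 · 0.0236 · 0.0818 / 0.0034 = 1067.
Re < 2300 → laminar flow, so f = 64/Re = 64/1067 = 0.05997 (the turbulent correlation is not needed).
Darcy-Weisbach: ΔP = f(L/D)(ρV²/2) = 0.05997·(575/0.0818)·(1880·0.0236²/2) = 0.05997·7029·0.5233 = 220.6 Pa.
Pumping power P = QΔP = 0.000124·220.6 = 0.02736 W = 0.0274 W.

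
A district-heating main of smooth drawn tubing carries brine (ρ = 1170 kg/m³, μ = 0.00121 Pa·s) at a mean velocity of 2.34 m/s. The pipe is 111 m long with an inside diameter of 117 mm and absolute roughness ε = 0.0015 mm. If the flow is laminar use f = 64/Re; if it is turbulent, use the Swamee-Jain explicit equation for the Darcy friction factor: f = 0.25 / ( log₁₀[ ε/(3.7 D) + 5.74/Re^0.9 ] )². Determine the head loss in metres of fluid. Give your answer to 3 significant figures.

Reynolds number Re = ρVD/μ = 1170 · 2.34 · 0.117 / 0.00121 = 2.647e+05.
Re > 4000 → turbulent. Relative roughness ε/D = 1.5e-06/0.117 = 1.28e-05. Swamee-Jain: f = 0.25/(log₁₀[1.28e-05/3.7 + 5.74/2.647e+05^0.9])² = 0.25/(log₁₀[3.47e-06 + 7.56e-05])² = 0.25/(-4.102)² = 0.01486.
Darcy-Weisbach: ΔP = f(L/D)(ρV²/2) = 0.01486·(111/0.117)·(1170·2.34²/2) = 0.01486·948.7·3203 = 4.515e+04 Pa.
Head loss h_f = ΔP/(ρg) = 4.515e+04/(1170·9.81) = 3.93 m.

h_f ≈ 3.93 m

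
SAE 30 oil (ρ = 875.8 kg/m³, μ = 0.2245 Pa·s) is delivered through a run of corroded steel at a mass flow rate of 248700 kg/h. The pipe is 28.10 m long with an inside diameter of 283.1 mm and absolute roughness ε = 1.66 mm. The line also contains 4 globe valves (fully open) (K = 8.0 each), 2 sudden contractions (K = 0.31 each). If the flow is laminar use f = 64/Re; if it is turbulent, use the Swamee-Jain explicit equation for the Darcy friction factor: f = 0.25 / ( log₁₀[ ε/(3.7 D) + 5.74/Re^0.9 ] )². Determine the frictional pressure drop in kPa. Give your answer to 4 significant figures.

ṁ = 248700 kg/h = 248700/3600 = 69.08 kg/s.
A = πD²/4 = π(0.2831)²/4 = 0.06295 m²; mean velocity V = ṁ/(ρA) = 69.08/(875.8 · 0.06295) = 1.253 m/s.
Reynolds number Re = ρVD/μ = 875.8 · 1.253 · 0.2831 / 0.225 = 1384.
Re < 2300 → laminar flow, so f = 64/Re = 64/1384 = 0.04624 (the turbulent correlation is not needed).
Total minor-loss coefficient ΣK = 4·8 + 2·0.31 = 32.6.
ΔP = [f·L/D + ΣK]·(ρV²/2) = [0.04624·28.1/0.2831 + 32.6]·(875.8·1.253²/2) = [4.59 + 32.6]·687.7 = 2.559e+04 Pa.
ΔP = 2.559e+04 Pa = 25.59 kPa.

ΔP ≈ 25.59 kPa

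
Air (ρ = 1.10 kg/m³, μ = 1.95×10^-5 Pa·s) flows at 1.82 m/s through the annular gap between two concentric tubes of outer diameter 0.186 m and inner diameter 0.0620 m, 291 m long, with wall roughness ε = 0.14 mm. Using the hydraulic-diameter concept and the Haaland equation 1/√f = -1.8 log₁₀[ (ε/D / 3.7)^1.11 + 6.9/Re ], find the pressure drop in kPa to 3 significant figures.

ΔP ≈ 0.131 kPa

Hydraulic diameter D_h = 4A/P = D_o - D_i = 0.186 - 0.062 = 0.124 m.
Re = ρVD_h/μ = 1.1·1.82·0.124/1.95e-05 = 1.273e+04.
ε/D_h = 0.00014/0.124 = 0.00113; Haaland gives 1/√f = -1.8 log₁₀[0.000125+0.000542] = 5.716, so f = 0.0306.
ΔP = f(L/D_h)(ρV²/2) = 0.0306·291/0.124·1.822 = 130.8 Pa.
ΔP = 0.131 kPa.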